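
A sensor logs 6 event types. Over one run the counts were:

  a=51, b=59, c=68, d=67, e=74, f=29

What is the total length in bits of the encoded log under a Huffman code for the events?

902

Merge the two smallest weights repeatedly:
combine f(29), a(51) → 80
combine b(59), d(67) → 126
combine c(68), e(74) → 142
combine 80, 126 → 206
combine 142, 206 → 348
Total encoded bits = sum of merged weights = 80 + 126 + 142 + 206 + 348 = 902.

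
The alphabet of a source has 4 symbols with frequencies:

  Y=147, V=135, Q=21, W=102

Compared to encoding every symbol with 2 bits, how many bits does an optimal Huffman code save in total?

Fixed-length: 2 bits × 405 symbols = 810 bits.
Huffman merges:
combine Q(21), W(102) → 123
combine 123, V(135) → 258
combine Y(147), 258 → 405
Huffman total = 123 + 258 + 405 = 786 bits.
Saving = 810 − 786 = 24 bits.

24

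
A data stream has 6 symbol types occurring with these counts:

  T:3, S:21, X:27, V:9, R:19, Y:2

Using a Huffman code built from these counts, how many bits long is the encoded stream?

Greedily combine the two least-frequent nodes:
merge Y(2) and T(3): 5
merge 5 and V(9): 14
merge 14 and R(19): 33
merge S(21) and X(27): 48
merge 33 and 48: 81
The encoded length is the sum of every internal node's weight: 5 + 14 + 33 + 48 + 81 = 181 bits.

181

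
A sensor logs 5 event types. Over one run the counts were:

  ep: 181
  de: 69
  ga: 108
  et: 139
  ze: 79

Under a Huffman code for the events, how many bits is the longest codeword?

Merge the two lowest-weight nodes at each step:
combine de(69), ze(79) → 148
combine ga(108), et(139) → 247
combine 148, ep(181) → 329
combine 247, 329 → 576
The rarest symbols sit at the bottom; the longest codeword is 3 bits.

3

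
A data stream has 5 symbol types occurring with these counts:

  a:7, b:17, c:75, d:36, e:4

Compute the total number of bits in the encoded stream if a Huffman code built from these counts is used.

Build the Huffman tree bottom-up:
merge e(4) and a(7): 11
merge 11 and b(17): 28
merge 28 and d(36): 64
merge 64 and c(75): 139
The encoded length is the sum of every internal node's weight: 11 + 28 + 64 + 139 = 242 bits.

242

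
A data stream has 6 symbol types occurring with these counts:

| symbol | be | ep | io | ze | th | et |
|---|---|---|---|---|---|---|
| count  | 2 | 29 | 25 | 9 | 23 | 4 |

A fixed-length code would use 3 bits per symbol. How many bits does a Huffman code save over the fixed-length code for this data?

71

Fixed-length: 3 bits × 92 symbols = 276 bits.
Huffman merges:
merge be(2) and et(4): 6
merge 6 and ze(9): 15
merge 15 and th(23): 38
merge io(25) and ep(29): 54
merge 38 and 54: 92
Huffman total = 6 + 15 + 38 + 54 + 92 = 205 bits.
Saving = 276 − 205 = 71 bits.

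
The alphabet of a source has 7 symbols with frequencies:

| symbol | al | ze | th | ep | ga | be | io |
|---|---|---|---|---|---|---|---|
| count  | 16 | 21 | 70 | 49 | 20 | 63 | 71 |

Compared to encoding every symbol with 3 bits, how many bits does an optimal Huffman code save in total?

111

Fixed-length: 3 bits × 310 symbols = 930 bits.
Huffman merges:
combine al(16), ga(20) → 36
combine ze(21), 36 → 57
combine ep(49), 57 → 106
combine be(63), th(70) → 133
combine io(71), 106 → 177
combine 133, 177 → 310
Huffman total = 36 + 57 + 106 + 133 + 177 + 310 = 819 bits.
Saving = 930 − 819 = 111 bits.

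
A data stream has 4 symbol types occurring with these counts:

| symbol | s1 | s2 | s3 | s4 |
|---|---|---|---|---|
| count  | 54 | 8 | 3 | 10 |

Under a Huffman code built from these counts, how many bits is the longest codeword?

3

Merge the two lowest-weight nodes at each step:
combine s3(3), s2(8) → 11
combine s4(10), 11 → 21
combine 21, s1(54) → 75
The rarest symbols sit at the bottom; the longest codeword is 3 bits.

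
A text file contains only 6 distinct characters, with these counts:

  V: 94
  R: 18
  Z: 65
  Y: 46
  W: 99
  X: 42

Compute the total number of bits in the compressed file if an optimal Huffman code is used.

Greedily combine the two least-frequent nodes:
combine R(18), X(42) → 60
combine Y(46), 60 → 106
combine Z(65), V(94) → 159
combine W(99), 106 → 205
combine 159, 205 → 364
Each symbol's bit-cost is frequency × depth; summing gives 894 bits (equivalently 60 + 106 + 159 + 205 + 364).

894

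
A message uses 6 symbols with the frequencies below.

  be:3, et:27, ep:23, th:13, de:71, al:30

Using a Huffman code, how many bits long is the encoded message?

Greedily combine the two least-frequent nodes:
combine be(3), th(13) → 16
combine 16, ep(23) → 39
combine et(27), al(30) → 57
combine 39, 57 → 96
combine de(71), 96 → 167
The encoded length is the sum of every internal node's weight: 16 + 39 + 57 + 96 + 167 = 375 bits.

375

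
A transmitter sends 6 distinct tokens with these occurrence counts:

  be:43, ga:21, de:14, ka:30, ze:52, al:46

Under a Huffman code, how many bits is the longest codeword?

Merge the two lowest-weight nodes at each step:
merge de(14) and ga(21): 35
merge ka(30) and 35: 65
merge be(43) and al(46): 89
merge ze(52) and 65: 117
merge 89 and 117: 206
The rarest symbols sit at the bottom; the longest codeword is 4 bits.

4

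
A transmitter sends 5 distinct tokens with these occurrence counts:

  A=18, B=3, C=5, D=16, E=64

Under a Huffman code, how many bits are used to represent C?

4

Build the tree from the bottom:
combine B(3), C(5) → 8
combine 8, D(16) → 24
combine A(18), 24 → 42
combine 42, E(64) → 106
C's leaf is at depth 4, giving a 4-bit codeword.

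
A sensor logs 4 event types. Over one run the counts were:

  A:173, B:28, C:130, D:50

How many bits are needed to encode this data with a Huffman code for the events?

667

Greedily combine the two least-frequent nodes:
merge B(28) and D(50): 78
merge 78 and C(130): 208
merge A(173) and 208: 381
Total encoded bits = sum of merged weights = 78 + 208 + 381 = 667.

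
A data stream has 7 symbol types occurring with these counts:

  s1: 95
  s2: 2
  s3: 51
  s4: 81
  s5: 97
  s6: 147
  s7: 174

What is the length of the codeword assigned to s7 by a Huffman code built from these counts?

Build the tree from the bottom:
s2(2) + s3(51) → 53
53 + s4(81) → 134
s1(95) + s5(97) → 192
134 + s6(147) → 281
s7(174) + 192 → 366
281 + 366 → 647
s7 sits 2 levels below the root, so its codeword is 2 bits.

2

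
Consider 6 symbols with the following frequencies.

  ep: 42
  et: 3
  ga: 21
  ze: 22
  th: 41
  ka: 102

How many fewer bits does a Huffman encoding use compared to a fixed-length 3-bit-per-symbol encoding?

Fixed-length: 3 bits × 231 symbols = 693 bits.
Huffman merges:
merge et(3) and ga(21): 24
merge ze(22) and 24: 46
merge th(41) and ep(42): 83
merge 46 and 83: 129
merge ka(102) and 129: 231
Huffman total = 24 + 46 + 83 + 129 + 231 = 513 bits.
Saving = 693 − 513 = 180 bits.

180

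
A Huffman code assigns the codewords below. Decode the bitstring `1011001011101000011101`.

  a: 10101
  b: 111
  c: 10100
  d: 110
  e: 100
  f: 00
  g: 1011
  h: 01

gfgcfbh

Read left to right; each codeword is recognised as soon as it completes (prefix code):
  1011→g | 00→f | 1011→g | 10100→c | 00→f | 111→b | 01→h
Decoded message: gfgcfbh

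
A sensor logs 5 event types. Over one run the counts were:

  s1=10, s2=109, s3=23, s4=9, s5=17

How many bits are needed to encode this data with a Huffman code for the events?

Greedily combine the two least-frequent nodes:
s4(9) + s1(10) → 19
s5(17) + 19 → 36
s3(23) + 36 → 59
59 + s2(109) → 168
Each symbol's bit-cost is frequency × depth; summing gives 282 bits (equivalently 19 + 36 + 59 + 168).

282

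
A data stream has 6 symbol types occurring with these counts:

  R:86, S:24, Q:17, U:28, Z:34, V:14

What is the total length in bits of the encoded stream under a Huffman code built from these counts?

468

Greedily combine the two least-frequent nodes:
combine V(14), Q(17) → 31
combine S(24), U(28) → 52
combine 31, Z(34) → 65
combine 52, 65 → 117
combine R(86), 117 → 203
The encoded length is the sum of every internal node's weight: 31 + 52 + 65 + 117 + 203 = 468 bits.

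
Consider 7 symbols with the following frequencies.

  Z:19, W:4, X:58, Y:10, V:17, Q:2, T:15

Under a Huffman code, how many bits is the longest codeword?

5

Merge the two lowest-weight nodes at each step:
combine Q(2), W(4) → 6
combine 6, Y(10) → 16
combine T(15), 16 → 31
combine V(17), Z(19) → 36
combine 31, 36 → 67
combine X(58), 67 → 125
The first pair merged (Q, W) ends up deepest, at depth 5.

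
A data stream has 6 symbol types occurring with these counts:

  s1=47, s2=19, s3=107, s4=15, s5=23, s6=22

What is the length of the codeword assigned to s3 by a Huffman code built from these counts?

Huffman merges, smallest pair first:
merge s4(15) and s2(19): 34
merge s6(22) and s5(23): 45
merge 34 and 45: 79
merge s1(47) and 79: 126
merge s3(107) and 126: 233
s3 is merged only at the final step, so code length = 1.

1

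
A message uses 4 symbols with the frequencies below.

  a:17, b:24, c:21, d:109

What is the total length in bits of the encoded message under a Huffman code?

271

Merge the two smallest weights repeatedly:
combine a(17), c(21) → 38
combine b(24), 38 → 62
combine 62, d(109) → 171
Total encoded bits = sum of merged weights = 38 + 62 + 171 = 271.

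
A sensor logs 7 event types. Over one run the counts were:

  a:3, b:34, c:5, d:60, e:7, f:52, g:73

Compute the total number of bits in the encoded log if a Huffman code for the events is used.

Build the Huffman tree bottom-up:
a(3) + c(5) → 8
e(7) + 8 → 15
15 + b(34) → 49
49 + f(52) → 101
d(60) + g(73) → 133
101 + 133 → 234
Total encoded bits = sum of merged weights = 8 + 15 + 49 + 101 + 133 + 234 = 540.

540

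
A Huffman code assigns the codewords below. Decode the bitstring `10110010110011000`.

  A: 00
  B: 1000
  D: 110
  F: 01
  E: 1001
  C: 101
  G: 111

Read left to right; each codeword is recognised as soon as it completes (prefix code):
  101→C | 1001→E | 01→F | 1001→E | 1000→B
Decoded message: CEFEB

CEFEB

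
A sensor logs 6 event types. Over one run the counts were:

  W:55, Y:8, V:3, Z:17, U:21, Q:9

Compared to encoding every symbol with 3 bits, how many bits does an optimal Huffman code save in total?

100

Fixed-length: 3 bits × 113 symbols = 339 bits.
Huffman merges:
V(3) + Y(8) → 11
Q(9) + 11 → 20
Z(17) + 20 → 37
U(21) + 37 → 58
W(55) + 58 → 113
Huffman total = 11 + 20 + 37 + 58 + 113 = 239 bits.
Saving = 339 − 239 = 100 bits.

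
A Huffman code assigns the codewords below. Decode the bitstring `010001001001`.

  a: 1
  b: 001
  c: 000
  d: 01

Read left to right; each codeword is recognised as soon as it completes (prefix code):
  01→d | 000→c | 1→a | 001→b | 001→b
Decoded message: dcabb

dcabb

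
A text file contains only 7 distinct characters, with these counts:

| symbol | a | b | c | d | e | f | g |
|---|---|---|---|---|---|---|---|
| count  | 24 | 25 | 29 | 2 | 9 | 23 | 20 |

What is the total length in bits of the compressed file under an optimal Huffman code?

353

Greedily combine the two least-frequent nodes:
combine d(2), e(9) → 11
combine 11, g(20) → 31
combine f(23), a(24) → 47
combine b(25), c(29) → 54
combine 31, 47 → 78
combine 54, 78 → 132
Total encoded bits = sum of merged weights = 11 + 31 + 47 + 54 + 78 + 132 = 353.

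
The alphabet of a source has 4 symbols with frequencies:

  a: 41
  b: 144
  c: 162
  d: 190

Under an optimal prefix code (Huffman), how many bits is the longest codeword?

3

Merge the two lowest-weight nodes at each step:
merge a(41) and b(144): 185
merge c(162) and 185: 347
merge d(190) and 347: 537
Maximum depth reached is 3.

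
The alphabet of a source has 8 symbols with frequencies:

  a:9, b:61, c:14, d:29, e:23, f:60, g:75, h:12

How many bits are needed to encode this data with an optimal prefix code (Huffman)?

761

Greedily combine the two least-frequent nodes:
combine a(9), h(12) → 21
combine c(14), 21 → 35
combine e(23), d(29) → 52
combine 35, 52 → 87
combine f(60), b(61) → 121
combine g(75), 87 → 162
combine 121, 162 → 283
The encoded length is the sum of every internal node's weight: 21 + 35 + 52 + 87 + 121 + 162 + 283 = 761 bits.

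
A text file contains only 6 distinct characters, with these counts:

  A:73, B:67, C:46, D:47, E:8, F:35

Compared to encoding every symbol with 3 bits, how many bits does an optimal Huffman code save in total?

Fixed-length: 3 bits × 276 symbols = 828 bits.
Huffman merges:
merge E(8) and F(35): 43
merge 43 and C(46): 89
merge D(47) and B(67): 114
merge A(73) and 89: 162
merge 114 and 162: 276
Huffman total = 43 + 89 + 114 + 162 + 276 = 684 bits.
Saving = 828 − 684 = 144 bits.

144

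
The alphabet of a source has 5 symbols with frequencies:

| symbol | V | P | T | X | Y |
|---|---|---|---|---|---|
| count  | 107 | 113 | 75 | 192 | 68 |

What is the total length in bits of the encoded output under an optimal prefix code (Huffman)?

1253

Build the Huffman tree bottom-up:
merge Y(68) and T(75): 143
merge V(107) and P(113): 220
merge 143 and X(192): 335
merge 220 and 335: 555
Each symbol's bit-cost is frequency × depth; summing gives 1253 bits (equivalently 143 + 220 + 335 + 555).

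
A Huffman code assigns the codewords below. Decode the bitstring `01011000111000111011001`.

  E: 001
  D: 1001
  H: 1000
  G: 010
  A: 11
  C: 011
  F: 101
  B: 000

GABAHAFD

Read left to right; each codeword is recognised as soon as it completes (prefix code):
  010→G | 11→A | 000→B | 11→A | 1000→H | 11→A | 101→F | 1001→D
Decoded message: GABAHAFD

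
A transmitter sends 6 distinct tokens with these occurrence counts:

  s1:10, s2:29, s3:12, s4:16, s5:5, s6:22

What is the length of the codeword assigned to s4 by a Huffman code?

Huffman merges, smallest pair first:
s5(5) + s1(10) → 15
s3(12) + 15 → 27
s4(16) + s6(22) → 38
27 + s2(29) → 56
38 + 56 → 94
The subtree containing s4 is merged 2 times, so code length = 2.

2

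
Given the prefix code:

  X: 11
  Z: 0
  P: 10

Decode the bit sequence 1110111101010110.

Read left to right; each codeword is recognised as soon as it completes (prefix code):
  11→X | 10→P | 11→X | 11→X | 0→Z | 10→P | 10→P | 11→X | 0→Z
Decoded message: XPXXZPPXZ

XPXXZPPXZ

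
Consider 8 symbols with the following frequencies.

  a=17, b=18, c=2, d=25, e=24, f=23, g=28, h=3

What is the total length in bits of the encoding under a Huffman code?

394

Build the Huffman tree bottom-up:
c(2) + h(3) → 5
5 + a(17) → 22
b(18) + 22 → 40
f(23) + e(24) → 47
d(25) + g(28) → 53
40 + 47 → 87
53 + 87 → 140
Total encoded bits = sum of merged weights = 5 + 22 + 40 + 47 + 53 + 87 + 140 = 394.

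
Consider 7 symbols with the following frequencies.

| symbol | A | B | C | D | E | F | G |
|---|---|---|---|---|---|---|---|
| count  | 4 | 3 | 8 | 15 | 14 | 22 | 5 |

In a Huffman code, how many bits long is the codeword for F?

Huffman merges, smallest pair first:
B(3) + A(4) → 7
G(5) + 7 → 12
C(8) + 12 → 20
E(14) + D(15) → 29
20 + F(22) → 42
29 + 42 → 71
F's leaf is at depth 2, giving a 2-bit codeword.

2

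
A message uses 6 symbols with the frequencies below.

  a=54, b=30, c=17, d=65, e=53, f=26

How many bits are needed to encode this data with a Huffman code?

606

Merge the two smallest weights repeatedly:
c(17) + f(26) → 43
b(30) + 43 → 73
e(53) + a(54) → 107
d(65) + 73 → 138
107 + 138 → 245
Each symbol's bit-cost is frequency × depth; summing gives 606 bits (equivalently 43 + 73 + 107 + 138 + 245).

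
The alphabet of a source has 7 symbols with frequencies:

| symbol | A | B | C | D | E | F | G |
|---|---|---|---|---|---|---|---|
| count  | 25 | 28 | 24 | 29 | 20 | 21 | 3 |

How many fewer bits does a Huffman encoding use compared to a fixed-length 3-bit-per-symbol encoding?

Fixed-length: 3 bits × 150 symbols = 450 bits.
Huffman merges:
merge G(3) and E(20): 23
merge F(21) and 23: 44
merge C(24) and A(25): 49
merge B(28) and D(29): 57
merge 44 and 49: 93
merge 57 and 93: 150
Huffman total = 23 + 44 + 49 + 57 + 93 + 150 = 416 bits.
Saving = 450 − 416 = 34 bits.

34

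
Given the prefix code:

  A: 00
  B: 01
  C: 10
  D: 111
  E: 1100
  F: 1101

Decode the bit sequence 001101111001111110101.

Read left to right; each codeword is recognised as soon as it completes (prefix code):
  00→A | 1101→F | 111→D | 00→A | 111→D | 111→D | 01→B | 01→B
Decoded message: AFDADDBB

AFDADDBB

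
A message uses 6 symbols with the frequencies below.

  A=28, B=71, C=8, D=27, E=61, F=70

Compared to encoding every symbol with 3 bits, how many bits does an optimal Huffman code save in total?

Fixed-length: 3 bits × 265 symbols = 795 bits.
Huffman merges:
C(8) + D(27) → 35
A(28) + 35 → 63
E(61) + 63 → 124
F(70) + B(71) → 141
124 + 141 → 265
Huffman total = 35 + 63 + 124 + 141 + 265 = 628 bits.
Saving = 795 − 628 = 167 bits.

167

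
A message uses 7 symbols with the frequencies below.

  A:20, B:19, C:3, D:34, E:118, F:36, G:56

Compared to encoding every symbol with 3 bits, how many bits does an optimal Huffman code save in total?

Fixed-length: 3 bits × 286 symbols = 858 bits.
Huffman merges:
C(3) + B(19) → 22
A(20) + 22 → 42
D(34) + F(36) → 70
42 + G(56) → 98
70 + 98 → 168
E(118) + 168 → 286
Huffman total = 22 + 42 + 70 + 98 + 168 + 286 = 686 bits.
Saving = 858 − 686 = 172 bits.

172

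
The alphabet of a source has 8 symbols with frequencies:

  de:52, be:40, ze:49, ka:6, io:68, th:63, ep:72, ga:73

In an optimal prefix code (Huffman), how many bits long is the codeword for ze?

3

Repeatedly merge the two smallest:
merge ka(6) and be(40): 46
merge 46 and ze(49): 95
merge de(52) and th(63): 115
merge io(68) and ep(72): 140
merge ga(73) and 95: 168
merge 115 and 140: 255
merge 168 and 255: 423
The subtree containing ze is merged 3 times, so code length = 3.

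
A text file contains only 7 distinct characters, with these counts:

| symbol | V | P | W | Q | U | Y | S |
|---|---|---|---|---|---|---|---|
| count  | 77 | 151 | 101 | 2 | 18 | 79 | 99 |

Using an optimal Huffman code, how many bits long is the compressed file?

1347

Merge the two smallest weights repeatedly:
Q(2) + U(18) → 20
20 + V(77) → 97
Y(79) + 97 → 176
S(99) + W(101) → 200
P(151) + 176 → 327
200 + 327 → 527
Each symbol's bit-cost is frequency × depth; summing gives 1347 bits (equivalently 20 + 97 + 176 + 200 + 327 + 527).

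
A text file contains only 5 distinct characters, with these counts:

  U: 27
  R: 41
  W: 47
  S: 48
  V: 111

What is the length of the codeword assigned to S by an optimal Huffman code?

Huffman merges, smallest pair first:
combine U(27), R(41) → 68
combine W(47), S(48) → 95
combine 68, 95 → 163
combine V(111), 163 → 274
S's leaf is at depth 3, giving a 3-bit codeword.

3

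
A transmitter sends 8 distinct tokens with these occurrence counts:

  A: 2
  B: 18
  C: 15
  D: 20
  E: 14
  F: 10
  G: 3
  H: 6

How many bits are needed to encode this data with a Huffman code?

242

Greedily combine the two least-frequent nodes:
combine A(2), G(3) → 5
combine 5, H(6) → 11
combine F(10), 11 → 21
combine E(14), C(15) → 29
combine B(18), D(20) → 38
combine 21, 29 → 50
combine 38, 50 → 88
Each symbol's bit-cost is frequency × depth; summing gives 242 bits (equivalently 5 + 11 + 21 + 29 + 38 + 50 + 88).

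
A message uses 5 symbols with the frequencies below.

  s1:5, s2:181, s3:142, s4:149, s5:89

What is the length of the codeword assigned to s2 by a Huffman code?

Huffman merges, smallest pair first:
combine s1(5), s5(89) → 94
combine 94, s3(142) → 236
combine s4(149), s2(181) → 330
combine 236, 330 → 566
s2's leaf is at depth 2, giving a 2-bit codeword.

2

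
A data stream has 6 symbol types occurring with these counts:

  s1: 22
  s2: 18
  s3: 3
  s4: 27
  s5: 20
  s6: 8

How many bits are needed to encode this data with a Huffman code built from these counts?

236

Merge the two smallest weights repeatedly:
combine s3(3), s6(8) → 11
combine 11, s2(18) → 29
combine s5(20), s1(22) → 42
combine s4(27), 29 → 56
combine 42, 56 → 98
The encoded length is the sum of every internal node's weight: 11 + 29 + 42 + 56 + 98 = 236 bits.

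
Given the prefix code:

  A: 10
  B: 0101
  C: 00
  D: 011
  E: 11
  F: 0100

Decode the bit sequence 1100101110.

Read left to right; each codeword is recognised as soon as it completes (prefix code):
  11→E | 00→C | 10→A | 11→E | 10→A
Decoded message: ECAEA

ECAEA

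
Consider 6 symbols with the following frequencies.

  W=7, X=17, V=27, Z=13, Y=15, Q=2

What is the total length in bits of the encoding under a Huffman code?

193

Merge the two smallest weights repeatedly:
combine Q(2), W(7) → 9
combine 9, Z(13) → 22
combine Y(15), X(17) → 32
combine 22, V(27) → 49
combine 32, 49 → 81
The encoded length is the sum of every internal node's weight: 9 + 22 + 32 + 49 + 81 = 193 bits.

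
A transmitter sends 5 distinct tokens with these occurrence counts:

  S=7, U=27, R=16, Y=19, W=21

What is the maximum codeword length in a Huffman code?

3

Merge the two lowest-weight nodes at each step:
combine S(7), R(16) → 23
combine Y(19), W(21) → 40
combine 23, U(27) → 50
combine 40, 50 → 90
Maximum depth reached is 3.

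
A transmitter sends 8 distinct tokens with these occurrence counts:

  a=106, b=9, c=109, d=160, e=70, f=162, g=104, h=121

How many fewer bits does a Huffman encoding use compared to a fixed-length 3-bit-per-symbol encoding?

83

Fixed-length: 3 bits × 841 symbols = 2523 bits.
Huffman merges:
b(9) + e(70) → 79
79 + g(104) → 183
a(106) + c(109) → 215
h(121) + d(160) → 281
f(162) + 183 → 345
215 + 281 → 496
345 + 496 → 841
Huffman total = 79 + 183 + 215 + 281 + 345 + 496 + 841 = 2440 bits.
Saving = 2523 − 2440 = 83 bits.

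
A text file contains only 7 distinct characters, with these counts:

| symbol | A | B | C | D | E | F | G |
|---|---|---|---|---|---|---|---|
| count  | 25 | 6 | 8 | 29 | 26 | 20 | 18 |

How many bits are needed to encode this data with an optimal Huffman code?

355

Merge the two smallest weights repeatedly:
B(6) + C(8) → 14
14 + G(18) → 32
F(20) + A(25) → 45
E(26) + D(29) → 55
32 + 45 → 77
55 + 77 → 132
Total encoded bits = sum of merged weights = 14 + 32 + 45 + 55 + 77 + 132 = 355.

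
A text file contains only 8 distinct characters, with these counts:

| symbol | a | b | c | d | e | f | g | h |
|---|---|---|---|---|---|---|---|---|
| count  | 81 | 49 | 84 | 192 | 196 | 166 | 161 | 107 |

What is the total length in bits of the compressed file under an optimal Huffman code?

Build the Huffman tree bottom-up:
b(49) + a(81) → 130
c(84) + h(107) → 191
130 + g(161) → 291
f(166) + 191 → 357
d(192) + e(196) → 388
291 + 357 → 648
388 + 648 → 1036
Total encoded bits = sum of merged weights = 130 + 191 + 291 + 357 + 388 + 648 + 1036 = 3041.

3041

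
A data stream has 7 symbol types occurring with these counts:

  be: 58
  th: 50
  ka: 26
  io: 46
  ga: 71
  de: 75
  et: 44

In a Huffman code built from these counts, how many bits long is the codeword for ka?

4

Huffman merges, smallest pair first:
ka(26) + et(44) → 70
io(46) + th(50) → 96
be(58) + 70 → 128
ga(71) + de(75) → 146
96 + 128 → 224
146 + 224 → 370
ka sits 4 levels below the root, so its codeword is 4 bits.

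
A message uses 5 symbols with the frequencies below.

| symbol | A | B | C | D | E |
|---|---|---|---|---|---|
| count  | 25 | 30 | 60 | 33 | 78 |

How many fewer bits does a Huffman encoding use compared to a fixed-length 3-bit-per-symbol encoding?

171

Fixed-length: 3 bits × 226 symbols = 678 bits.
Huffman merges:
A(25) + B(30) → 55
D(33) + 55 → 88
C(60) + E(78) → 138
88 + 138 → 226
Huffman total = 55 + 88 + 138 + 226 = 507 bits.
Saving = 678 − 507 = 171 bits.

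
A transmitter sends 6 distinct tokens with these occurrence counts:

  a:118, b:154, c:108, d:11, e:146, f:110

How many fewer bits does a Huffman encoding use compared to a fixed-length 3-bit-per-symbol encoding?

300

Fixed-length: 3 bits × 647 symbols = 1941 bits.
Huffman merges:
d(11) + c(108) → 119
f(110) + a(118) → 228
119 + e(146) → 265
b(154) + 228 → 382
265 + 382 → 647
Huffman total = 119 + 228 + 265 + 382 + 647 = 1641 bits.
Saving = 1941 − 1641 = 300 bits.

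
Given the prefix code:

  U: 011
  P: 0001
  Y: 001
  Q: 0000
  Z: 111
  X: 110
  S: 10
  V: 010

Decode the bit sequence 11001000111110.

XVYZS

Read left to right; each codeword is recognised as soon as it completes (prefix code):
  110→X | 010→V | 001→Y | 111→Z | 10→S
Decoded message: XVYZS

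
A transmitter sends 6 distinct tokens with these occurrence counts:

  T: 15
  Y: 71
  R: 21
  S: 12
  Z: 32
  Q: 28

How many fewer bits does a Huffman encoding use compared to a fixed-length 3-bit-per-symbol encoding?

Fixed-length: 3 bits × 179 symbols = 537 bits.
Huffman merges:
merge S(12) and T(15): 27
merge R(21) and 27: 48
merge Q(28) and Z(32): 60
merge 48 and 60: 108
merge Y(71) and 108: 179
Huffman total = 27 + 48 + 60 + 108 + 179 = 422 bits.
Saving = 537 − 422 = 115 bits.

115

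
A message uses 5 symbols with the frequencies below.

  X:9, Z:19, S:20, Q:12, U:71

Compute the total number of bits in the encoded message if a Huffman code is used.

Greedily combine the two least-frequent nodes:
merge X(9) and Q(12): 21
merge Z(19) and S(20): 39
merge 21 and 39: 60
merge 60 and U(71): 131
Each symbol's bit-cost is frequency × depth; summing gives 251 bits (equivalently 21 + 39 + 60 + 131).

251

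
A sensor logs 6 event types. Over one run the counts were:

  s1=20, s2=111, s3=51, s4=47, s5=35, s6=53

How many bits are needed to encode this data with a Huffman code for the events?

784

Build the Huffman tree bottom-up:
s1(20) + s5(35) → 55
s4(47) + s3(51) → 98
s6(53) + 55 → 108
98 + 108 → 206
s2(111) + 206 → 317
Total encoded bits = sum of merged weights = 55 + 98 + 108 + 206 + 317 = 784.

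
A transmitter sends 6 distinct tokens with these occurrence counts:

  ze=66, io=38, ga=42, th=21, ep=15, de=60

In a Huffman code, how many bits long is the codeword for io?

3

Huffman merges, smallest pair first:
combine ep(15), th(21) → 36
combine 36, io(38) → 74
combine ga(42), de(60) → 102
combine ze(66), 74 → 140
combine 102, 140 → 242
The subtree containing io is merged 3 times, so code length = 3.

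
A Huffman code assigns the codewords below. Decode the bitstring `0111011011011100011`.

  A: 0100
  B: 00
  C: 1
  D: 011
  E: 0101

Read left to right; each codeword is recognised as soon as it completes (prefix code):
  011→D | 1→C | 011→D | 011→D | 011→D | 1→C | 00→B | 011→D
Decoded message: DCDDDCBD

DCDDDCBD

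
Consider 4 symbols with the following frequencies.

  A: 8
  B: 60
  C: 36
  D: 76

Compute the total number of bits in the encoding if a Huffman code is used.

Build the Huffman tree bottom-up:
merge A(8) and C(36): 44
merge 44 and B(60): 104
merge D(76) and 104: 180
Each symbol's bit-cost is frequency × depth; summing gives 328 bits (equivalently 44 + 104 + 180).

328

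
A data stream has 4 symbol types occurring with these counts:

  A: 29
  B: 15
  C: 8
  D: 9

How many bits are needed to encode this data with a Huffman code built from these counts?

Merge the two smallest weights repeatedly:
merge C(8) and D(9): 17
merge B(15) and 17: 32
merge A(29) and 32: 61
Total encoded bits = sum of merged weights = 17 + 32 + 61 = 110.

110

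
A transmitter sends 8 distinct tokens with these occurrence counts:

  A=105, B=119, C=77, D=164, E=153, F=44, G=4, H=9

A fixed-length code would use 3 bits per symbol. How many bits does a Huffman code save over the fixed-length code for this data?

Fixed-length: 3 bits × 675 symbols = 2025 bits.
Huffman merges:
merge G(4) and H(9): 13
merge 13 and F(44): 57
merge 57 and C(77): 134
merge A(105) and B(119): 224
merge 134 and E(153): 287
merge D(164) and 224: 388
merge 287 and 388: 675
Huffman total = 13 + 57 + 134 + 224 + 287 + 388 + 675 = 1778 bits.
Saving = 2025 − 1778 = 247 bits.

247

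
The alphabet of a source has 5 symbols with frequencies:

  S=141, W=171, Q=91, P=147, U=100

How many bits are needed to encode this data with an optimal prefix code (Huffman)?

1491

Merge the two smallest weights repeatedly:
combine Q(91), U(100) → 191
combine S(141), P(147) → 288
combine W(171), 191 → 362
combine 288, 362 → 650
Each symbol's bit-cost is frequency × depth; summing gives 1491 bits (equivalently 191 + 288 + 362 + 650).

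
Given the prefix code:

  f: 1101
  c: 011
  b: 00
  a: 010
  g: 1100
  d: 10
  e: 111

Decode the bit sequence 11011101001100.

Read left to right; each codeword is recognised as soon as it completes (prefix code):
  1101→f | 1101→f | 00→b | 1100→g
Decoded message: ffbg

ffbg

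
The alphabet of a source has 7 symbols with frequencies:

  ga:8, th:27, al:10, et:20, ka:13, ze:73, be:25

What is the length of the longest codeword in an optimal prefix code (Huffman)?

Merge the two lowest-weight nodes at each step:
combine ga(8), al(10) → 18
combine ka(13), 18 → 31
combine et(20), be(25) → 45
combine th(27), 31 → 58
combine 45, 58 → 103
combine ze(73), 103 → 176
Maximum depth reached is 5.

5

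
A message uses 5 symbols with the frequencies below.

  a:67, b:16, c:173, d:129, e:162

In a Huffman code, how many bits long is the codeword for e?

2

Build the tree from the bottom:
b(16) + a(67) → 83
83 + d(129) → 212
e(162) + c(173) → 335
212 + 335 → 547
e's leaf is at depth 2, giving a 2-bit codeword.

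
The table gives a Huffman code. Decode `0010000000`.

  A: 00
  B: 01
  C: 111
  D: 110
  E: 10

Read left to right; each codeword is recognised as soon as it completes (prefix code):
  00→A | 10→E | 00→A | 00→A | 00→A
Decoded message: AEAAA

AEAAA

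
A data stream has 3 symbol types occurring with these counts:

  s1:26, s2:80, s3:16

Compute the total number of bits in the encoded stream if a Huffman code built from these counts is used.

164

Greedily combine the two least-frequent nodes:
merge s3(16) and s1(26): 42
merge 42 and s2(80): 122
Each symbol's bit-cost is frequency × depth; summing gives 164 bits (equivalently 42 + 122).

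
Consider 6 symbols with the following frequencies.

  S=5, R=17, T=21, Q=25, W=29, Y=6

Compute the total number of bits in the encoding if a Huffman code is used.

Build the Huffman tree bottom-up:
combine S(5), Y(6) → 11
combine 11, R(17) → 28
combine T(21), Q(25) → 46
combine 28, W(29) → 57
combine 46, 57 → 103
Total encoded bits = sum of merged weights = 11 + 28 + 46 + 57 + 103 = 245.

245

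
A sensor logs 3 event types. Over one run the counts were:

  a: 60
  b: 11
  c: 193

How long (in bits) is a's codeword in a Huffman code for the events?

Build the tree from the bottom:
b(11) + a(60) → 71
71 + c(193) → 264
The subtree containing a is merged 2 times, so code length = 2.

2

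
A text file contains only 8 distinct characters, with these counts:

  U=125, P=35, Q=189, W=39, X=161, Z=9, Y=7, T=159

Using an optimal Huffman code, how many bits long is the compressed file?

Build the Huffman tree bottom-up:
Y(7) + Z(9) → 16
16 + P(35) → 51
W(39) + 51 → 90
90 + U(125) → 215
T(159) + X(161) → 320
Q(189) + 215 → 404
320 + 404 → 724
Each symbol's bit-cost is frequency × depth; summing gives 1820 bits (equivalently 16 + 51 + 90 + 215 + 320 + 404 + 724).

1820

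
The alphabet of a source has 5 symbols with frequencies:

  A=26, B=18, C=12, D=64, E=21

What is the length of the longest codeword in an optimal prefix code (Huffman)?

3

Merge the two lowest-weight nodes at each step:
combine C(12), B(18) → 30
combine E(21), A(26) → 47
combine 30, 47 → 77
combine D(64), 77 → 141
The rarest symbols sit at the bottom; the longest codeword is 3 bits.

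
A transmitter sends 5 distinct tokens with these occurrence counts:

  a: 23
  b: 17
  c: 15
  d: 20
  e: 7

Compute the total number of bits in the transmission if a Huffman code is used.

Greedily combine the two least-frequent nodes:
e(7) + c(15) → 22
b(17) + d(20) → 37
22 + a(23) → 45
37 + 45 → 82
The encoded length is the sum of every internal node's weight: 22 + 37 + 45 + 82 = 186 bits.

186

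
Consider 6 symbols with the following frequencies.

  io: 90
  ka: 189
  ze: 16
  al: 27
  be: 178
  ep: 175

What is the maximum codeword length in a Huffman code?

Merge the two lowest-weight nodes at each step:
merge ze(16) and al(27): 43
merge 43 and io(90): 133
merge 133 and ep(175): 308
merge be(178) and ka(189): 367
merge 308 and 367: 675
The rarest symbols sit at the bottom; the longest codeword is 4 bits.

4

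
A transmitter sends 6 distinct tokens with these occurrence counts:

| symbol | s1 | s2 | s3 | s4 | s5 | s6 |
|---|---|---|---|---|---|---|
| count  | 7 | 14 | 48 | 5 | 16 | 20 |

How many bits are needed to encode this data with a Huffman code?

Merge the two smallest weights repeatedly:
merge s4(5) and s1(7): 12
merge 12 and s2(14): 26
merge s5(16) and s6(20): 36
merge 26 and 36: 62
merge s3(48) and 62: 110
Total encoded bits = sum of merged weights = 12 + 26 + 36 + 62 + 110 = 246.

246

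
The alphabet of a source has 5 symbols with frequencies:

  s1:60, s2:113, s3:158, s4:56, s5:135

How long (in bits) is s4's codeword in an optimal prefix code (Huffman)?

3

Build the tree from the bottom:
merge s4(56) and s1(60): 116
merge s2(113) and 116: 229
merge s5(135) and s3(158): 293
merge 229 and 293: 522
The subtree containing s4 is merged 3 times, so code length = 3.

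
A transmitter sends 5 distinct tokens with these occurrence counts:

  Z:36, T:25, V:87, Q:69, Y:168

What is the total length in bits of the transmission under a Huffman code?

Greedily combine the two least-frequent nodes:
merge T(25) and Z(36): 61
merge 61 and Q(69): 130
merge V(87) and 130: 217
merge Y(168) and 217: 385
Each symbol's bit-cost is frequency × depth; summing gives 793 bits (equivalently 61 + 130 + 217 + 385).

793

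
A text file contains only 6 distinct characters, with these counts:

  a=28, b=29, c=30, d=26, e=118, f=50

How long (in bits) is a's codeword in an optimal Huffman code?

Repeatedly merge the two smallest:
d(26) + a(28) → 54
b(29) + c(30) → 59
f(50) + 54 → 104
59 + 104 → 163
e(118) + 163 → 281
a's leaf is at depth 4, giving a 4-bit codeword.

4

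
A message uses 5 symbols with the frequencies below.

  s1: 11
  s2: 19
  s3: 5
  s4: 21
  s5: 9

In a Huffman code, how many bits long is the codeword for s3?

Huffman merges, smallest pair first:
merge s3(5) and s5(9): 14
merge s1(11) and 14: 25
merge s2(19) and s4(21): 40
merge 25 and 40: 65
s3's leaf is at depth 3, giving a 3-bit codeword.

3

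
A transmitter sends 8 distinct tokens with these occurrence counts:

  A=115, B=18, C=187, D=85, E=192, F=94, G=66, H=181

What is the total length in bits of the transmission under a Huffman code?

Merge the two smallest weights repeatedly:
merge B(18) and G(66): 84
merge 84 and D(85): 169
merge F(94) and A(115): 209
merge 169 and H(181): 350
merge C(187) and E(192): 379
merge 209 and 350: 559
merge 379 and 559: 938
The encoded length is the sum of every internal node's weight: 84 + 169 + 209 + 350 + 379 + 559 + 938 = 2688 bits.

2688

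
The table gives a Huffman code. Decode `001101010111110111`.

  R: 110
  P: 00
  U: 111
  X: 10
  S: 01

Read left to right; each codeword is recognised as soon as it completes (prefix code):
  00→P | 110→R | 10→X | 10→X | 111→U | 110→R | 111→U
Decoded message: PRXXURU

PRXXURU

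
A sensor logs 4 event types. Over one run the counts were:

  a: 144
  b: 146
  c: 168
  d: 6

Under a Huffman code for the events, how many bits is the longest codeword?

3

Merge the two lowest-weight nodes at each step:
merge d(6) and a(144): 150
merge b(146) and 150: 296
merge c(168) and 296: 464
Maximum depth reached is 3.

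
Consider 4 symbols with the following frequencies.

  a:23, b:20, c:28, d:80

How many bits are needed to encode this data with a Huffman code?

Merge the two smallest weights repeatedly:
b(20) + a(23) → 43
c(28) + 43 → 71
71 + d(80) → 151
Total encoded bits = sum of merged weights = 43 + 71 + 151 = 265.

265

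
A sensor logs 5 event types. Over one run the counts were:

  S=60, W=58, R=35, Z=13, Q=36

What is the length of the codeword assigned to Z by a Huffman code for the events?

Huffman merges, smallest pair first:
combine Z(13), R(35) → 48
combine Q(36), 48 → 84
combine W(58), S(60) → 118
combine 84, 118 → 202
The subtree containing Z is merged 3 times, so code length = 3.

3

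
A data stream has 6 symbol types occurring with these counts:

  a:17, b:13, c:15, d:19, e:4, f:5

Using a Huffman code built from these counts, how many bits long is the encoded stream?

177

Merge the two smallest weights repeatedly:
e(4) + f(5) → 9
9 + b(13) → 22
c(15) + a(17) → 32
d(19) + 22 → 41
32 + 41 → 73
Each symbol's bit-cost is frequency × depth; summing gives 177 bits (equivalently 9 + 22 + 32 + 41 + 73).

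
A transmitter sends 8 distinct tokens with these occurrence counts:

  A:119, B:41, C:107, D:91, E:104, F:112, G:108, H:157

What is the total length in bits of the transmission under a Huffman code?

Merge the two smallest weights repeatedly:
B(41) + D(91) → 132
E(104) + C(107) → 211
G(108) + F(112) → 220
A(119) + 132 → 251
H(157) + 211 → 368
220 + 251 → 471
368 + 471 → 839
Total encoded bits = sum of merged weights = 132 + 211 + 220 + 251 + 368 + 471 + 839 = 2492.

2492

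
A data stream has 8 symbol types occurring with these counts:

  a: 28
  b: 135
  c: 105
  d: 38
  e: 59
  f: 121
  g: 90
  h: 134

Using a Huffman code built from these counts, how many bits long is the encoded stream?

Merge the two smallest weights repeatedly:
combine a(28), d(38) → 66
combine e(59), 66 → 125
combine g(90), c(105) → 195
combine f(121), 125 → 246
combine h(134), b(135) → 269
combine 195, 246 → 441
combine 269, 441 → 710
Each symbol's bit-cost is frequency × depth; summing gives 2052 bits (equivalently 66 + 125 + 195 + 246 + 269 + 441 + 710).

2052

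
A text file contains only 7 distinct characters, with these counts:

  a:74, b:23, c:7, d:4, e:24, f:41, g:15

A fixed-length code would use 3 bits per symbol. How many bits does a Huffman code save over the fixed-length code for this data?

111

Fixed-length: 3 bits × 188 symbols = 564 bits.
Huffman merges:
combine d(4), c(7) → 11
combine 11, g(15) → 26
combine b(23), e(24) → 47
combine 26, f(41) → 67
combine 47, 67 → 114
combine a(74), 114 → 188
Huffman total = 11 + 26 + 47 + 67 + 114 + 188 = 453 bits.
Saving = 564 − 453 = 111 bits.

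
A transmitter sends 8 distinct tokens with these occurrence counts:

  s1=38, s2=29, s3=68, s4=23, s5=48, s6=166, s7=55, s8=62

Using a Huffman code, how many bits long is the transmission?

Build the Huffman tree bottom-up:
combine s4(23), s2(29) → 52
combine s1(38), s5(48) → 86
combine 52, s7(55) → 107
combine s8(62), s3(68) → 130
combine 86, 107 → 193
combine 130, s6(166) → 296
combine 193, 296 → 489
The encoded length is the sum of every internal node's weight: 52 + 86 + 107 + 130 + 193 + 296 + 489 = 1353 bits.

1353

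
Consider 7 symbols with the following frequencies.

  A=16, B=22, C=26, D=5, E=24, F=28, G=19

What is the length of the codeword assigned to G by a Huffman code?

Huffman merges, smallest pair first:
merge D(5) and A(16): 21
merge G(19) and 21: 40
merge B(22) and E(24): 46
merge C(26) and F(28): 54
merge 40 and 46: 86
merge 54 and 86: 140
G's leaf is at depth 3, giving a 3-bit codeword.

3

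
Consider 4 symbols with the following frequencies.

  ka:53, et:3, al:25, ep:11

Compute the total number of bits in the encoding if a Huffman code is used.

145

Greedily combine the two least-frequent nodes:
merge et(3) and ep(11): 14
merge 14 and al(25): 39
merge 39 and ka(53): 92
Total encoded bits = sum of merged weights = 14 + 39 + 92 = 145.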